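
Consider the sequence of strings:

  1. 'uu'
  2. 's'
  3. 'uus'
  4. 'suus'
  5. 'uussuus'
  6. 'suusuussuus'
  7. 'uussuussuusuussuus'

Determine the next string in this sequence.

This is a Fibonacci-style word recurrence s(k) = s(k−2)·s(k−1): e.g. uu·s = uus.
So term 8 is suusuussuus·uussuussuusuussuus.

suusuussuusuussuussuusuussuus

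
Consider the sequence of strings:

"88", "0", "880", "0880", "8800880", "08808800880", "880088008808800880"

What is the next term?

08808800880880088008808800880

From term 3 onward, concatenate the second-to-last term with the last: 88·0 = 880, 0·880 = 0880, …
The next term joins 08808800880 and 880088008808800880.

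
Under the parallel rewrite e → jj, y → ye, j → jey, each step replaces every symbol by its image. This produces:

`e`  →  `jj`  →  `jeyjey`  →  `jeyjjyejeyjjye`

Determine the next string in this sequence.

Replace each of the 14 characters of jeyjjyejeyjjye in place — jey jj ye jey jey ye jj jey jj ye jey jey ye jj — and concatenate.

jeyjjyejeyjeyyejjjeyjjyejeyjeyyejj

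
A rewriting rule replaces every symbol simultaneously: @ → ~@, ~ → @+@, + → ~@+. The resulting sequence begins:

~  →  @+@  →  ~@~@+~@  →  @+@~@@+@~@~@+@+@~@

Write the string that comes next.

~@~@+~@@+@~@~@~@+~@@+@~@@+@~@~@+~@~@+~@@+@~@

φ(@+@~@@+@~@~@+@+@~@) expands symbol-by-symbol to ~@ ~@+ ~@ @+@ ~@ ~@ ~@+ ~@ @+@ ~@ @+@ ~@ ~@+ ~@ ~@+ ~@ @+@ ~@; joining the 18 pieces gives the next term.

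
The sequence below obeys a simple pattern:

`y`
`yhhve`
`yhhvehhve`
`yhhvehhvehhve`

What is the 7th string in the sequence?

Every step adds hhve to the end: s(k+1) = s(k)·hhve.
From yhhvehhvehhve, 3 further steps: yhhvehhvehhve → yhhvehhvehhvehhve → yhhvehhvehhvehhvehhve → (answer).

yhhvehhvehhvehhvehhvehhve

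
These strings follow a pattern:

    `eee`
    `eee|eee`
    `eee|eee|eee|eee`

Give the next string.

eee|eee|eee|eee|eee|eee|eee|eee

s(k+1) = s(k)·|·s(k) — each term doubles the last with '|' between the halves.
So the next term is two copies of eee|eee|eee|eee with '|' between the halves.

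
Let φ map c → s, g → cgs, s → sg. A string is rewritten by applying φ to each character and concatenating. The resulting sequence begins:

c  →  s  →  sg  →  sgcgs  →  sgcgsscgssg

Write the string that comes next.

sgcgsscgssgsgscgssgsgcgs

Rewriting each symbol of sgcgsscgssg: s→sg, g→cgs, c→s, g→cgs, s→sg, s→sg, c→s, g→cgs, s→sg, s→sg, g→cgs, which concatenates to sg cgs s cgs sg sg s cgs sg sg cgs.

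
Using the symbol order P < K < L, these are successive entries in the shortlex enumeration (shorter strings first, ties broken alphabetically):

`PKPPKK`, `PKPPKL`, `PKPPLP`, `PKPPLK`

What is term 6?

Advancing 2 positions from PKPPLK through PKPPLK → PKPPLL reaches term 6.

PKPKPP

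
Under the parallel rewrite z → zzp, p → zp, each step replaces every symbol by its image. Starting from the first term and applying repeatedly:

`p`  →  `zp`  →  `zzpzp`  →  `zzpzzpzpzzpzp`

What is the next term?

zzpzzpzpzzpzzpzpzzpzpzzpzzpzpzzpzp

Replace each of the 13 characters of zzpzzpzpzzpzp in place — zzp zzp zp zzp zzp zp zzp zp zzp zzp zp zzp zp — and concatenate.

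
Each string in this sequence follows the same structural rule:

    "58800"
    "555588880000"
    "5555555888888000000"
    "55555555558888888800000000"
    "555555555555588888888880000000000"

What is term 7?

Reading off run lengths: 5 runs 1, 4, 7, 10, 13; 8 runs 2, 4, 6, 8, 10; 0 runs 2, 4, 6, 8, 10 — each is linear in n (n = 1, 2, …).
Setting n = 7 gives 19, 14, 14 characters in each block.

55555555555555555558888888888888800000000000000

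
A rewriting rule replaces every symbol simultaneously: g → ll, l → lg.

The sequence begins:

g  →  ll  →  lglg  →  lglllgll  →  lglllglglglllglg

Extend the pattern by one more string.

lglllglglglllglllglllglglglllgll

φ(lglllglglglllglg) expands symbol-by-symbol to lg ll lg lg lg ll lg ll lg ll lg lg lg ll lg ll; joining the 16 pieces gives the next term.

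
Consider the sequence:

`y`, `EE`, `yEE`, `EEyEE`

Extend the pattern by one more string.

yEEEEyEE

From term 3 onward, concatenate the second-to-last term with the last: y·EE = yEE, EE·yEE = EEyEE, …
So term 5 is yEE·EEyEE.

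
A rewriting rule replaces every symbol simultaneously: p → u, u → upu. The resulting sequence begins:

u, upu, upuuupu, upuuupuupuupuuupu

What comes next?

Rewriting the 17 symbols of upuuupuupuupuuupu one by one yields upu u upu upu upu u upu upu u upu upu u upu upu upu u upu; concatenated:

upuuupuupuupuuupuupuuupuupuuupuupuupuuupu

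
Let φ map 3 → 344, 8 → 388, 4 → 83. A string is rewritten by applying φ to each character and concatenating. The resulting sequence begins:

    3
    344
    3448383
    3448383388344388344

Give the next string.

344838338834438834434438838834483833443883883448383

Applying the rule to each of the 19 symbols of 3448383388344388344 gives the pieces 344 83 83 388 344 388 344 344 388 388 344 83 83 344 388 388 344 83 83, which concatenate to the answer.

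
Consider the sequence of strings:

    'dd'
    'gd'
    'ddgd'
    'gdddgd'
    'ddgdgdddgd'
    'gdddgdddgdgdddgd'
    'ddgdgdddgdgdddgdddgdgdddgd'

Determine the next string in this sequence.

gdddgdddgdgdddgdddgdgdddgdgdddgdddgdgdddgd

From term 3 onward, concatenate the second-to-last term with the last: dd·gd = ddgd, gd·ddgd = gdddgd, …
So term 8 is gdddgdddgdgdddgd·ddgdgdddgdgdddgdddgdgdddgd.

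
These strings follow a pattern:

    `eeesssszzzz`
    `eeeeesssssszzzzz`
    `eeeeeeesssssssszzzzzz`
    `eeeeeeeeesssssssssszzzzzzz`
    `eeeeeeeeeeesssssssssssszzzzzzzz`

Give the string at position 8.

Reading off run lengths: e runs 3, 5, 7, 9, 11; s runs 4, 6, 8, 10, 12; z runs 4, 5, 6, 7, 8 — each is linear in n, where the shown terms are n = 2, 3, 4, 5, 6.
At n = 9 the blocks have lengths 17, 18, 11.

eeeeeeeeeeeeeeeeesssssssssssssssssszzzzzzzzzzz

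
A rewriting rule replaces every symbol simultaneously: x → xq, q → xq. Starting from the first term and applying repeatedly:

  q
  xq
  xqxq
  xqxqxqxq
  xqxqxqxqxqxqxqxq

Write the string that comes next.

Applying the rule to each of the 16 symbols of xqxqxqxqxqxqxqxq gives the pieces xq xq xq xq xq xq xq xq xq xq xq xq xq xq xq xq, which concatenate to the answer.

xqxqxqxqxqxqxqxqxqxqxqxqxqxqxqxq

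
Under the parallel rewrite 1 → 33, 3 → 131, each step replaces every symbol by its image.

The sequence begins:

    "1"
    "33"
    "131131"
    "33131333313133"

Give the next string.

φ(33131333313133) expands symbol-by-symbol to 131 131 33 131 33 131 131 131 131 33 131 33 131 131; joining the 14 pieces gives the next term.

13113133131331311311311313313133131131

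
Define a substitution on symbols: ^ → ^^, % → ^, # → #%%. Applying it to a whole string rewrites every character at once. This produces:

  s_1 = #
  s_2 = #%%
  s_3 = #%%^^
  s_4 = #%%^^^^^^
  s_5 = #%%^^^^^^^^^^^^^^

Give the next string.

#%%^^^^^^^^^^^^^^^^^^^^^^^^^^^^^^

Applying the rule to each of the 17 symbols of #%%^^^^^^^^^^^^^^ gives the pieces #%% ^ ^ ^^ ^^ ^^ ^^ ^^ ^^ ^^ ^^ ^^ ^^ ^^ ^^ ^^ ^^, which concatenate to the answer.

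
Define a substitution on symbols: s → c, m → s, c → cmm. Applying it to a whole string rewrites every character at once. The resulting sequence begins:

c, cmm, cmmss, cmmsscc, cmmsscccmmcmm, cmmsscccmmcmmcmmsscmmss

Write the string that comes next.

Rewriting the 23 symbols of cmmsscccmmcmmcmmsscmmss one by one yields cmm s s c c cmm cmm cmm s s cmm s s cmm s s c c cmm s s c c; concatenated:

cmmsscccmmcmmcmmsscmmsscmmsscccmmsscc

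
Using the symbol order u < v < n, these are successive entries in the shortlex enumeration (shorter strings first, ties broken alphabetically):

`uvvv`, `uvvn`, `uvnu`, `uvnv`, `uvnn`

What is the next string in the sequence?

The successor of uvnn increments the rightmost position that isn't already n and resets every position after it to u.

unuu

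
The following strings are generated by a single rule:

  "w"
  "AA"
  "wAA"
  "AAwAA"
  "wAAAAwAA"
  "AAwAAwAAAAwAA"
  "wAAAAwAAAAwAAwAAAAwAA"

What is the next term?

AAwAAwAAAAwAAwAAAAwAAAAwAAwAAAAwAA

This is a Fibonacci-style word recurrence s(k) = s(k−2)·s(k−1): e.g. w·AA = wAA.
So term 8 is AAwAAwAAAAwAA·wAAAAwAAAAwAAwAAAAwAA.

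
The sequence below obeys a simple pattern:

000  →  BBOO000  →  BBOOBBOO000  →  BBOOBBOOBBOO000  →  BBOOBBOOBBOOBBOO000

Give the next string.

Every step adds BBOO at the front: s(k+1) = BBOO·s(k).
Applying this once more to BBOOBBOOBBOOBBOO000:

BBOOBBOOBBOOBBOOBBOO000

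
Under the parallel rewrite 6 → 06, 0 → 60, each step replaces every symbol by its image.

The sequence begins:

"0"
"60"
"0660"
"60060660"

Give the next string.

Apply φ to 60060660 symbol by symbol: 6→06, 0→60, 0→60, 6→06, 0→60, 6→06, 6→06, 0→60; joined: 06 60 60 06 60 06 06 60.

0660600660060660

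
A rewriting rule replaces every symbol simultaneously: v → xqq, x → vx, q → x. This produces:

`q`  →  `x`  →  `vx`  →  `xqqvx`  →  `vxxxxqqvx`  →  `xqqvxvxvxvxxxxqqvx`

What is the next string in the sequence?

φ(xqqvxvxvxvxxxxqqvx) expands symbol-by-symbol to vx x x xqq vx xqq vx xqq vx xqq vx vx vx vx x x xqq vx; joining the 18 pieces gives the next term.

vxxxxqqvxxqqvxxqqvxxqqvxvxvxvxxxxqqvx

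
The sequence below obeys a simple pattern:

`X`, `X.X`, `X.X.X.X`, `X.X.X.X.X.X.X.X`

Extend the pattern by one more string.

X.X.X.X.X.X.X.X.X.X.X.X.X.X.X.X

Each string is two copies of the previous one joined by '.'.
So the next term is two copies of X.X.X.X.X.X.X.X with '.' between the halves.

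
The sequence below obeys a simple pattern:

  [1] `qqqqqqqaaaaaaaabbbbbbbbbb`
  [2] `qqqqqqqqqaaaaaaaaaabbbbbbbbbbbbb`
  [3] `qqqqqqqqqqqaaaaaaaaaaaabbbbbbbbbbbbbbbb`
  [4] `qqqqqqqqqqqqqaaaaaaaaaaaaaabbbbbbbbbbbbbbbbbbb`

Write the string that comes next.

qqqqqqqqqqqqqqqaaaaaaaaaaaaaaaabbbbbbbbbbbbbbbbbbbbbb

Each string has the form q^{2n+1} a^{2n+2} b^{3n+1}, where the shown terms are n = 3, 4, 5, 6.
Setting n = 7 gives 15, 16, 22 characters in each block.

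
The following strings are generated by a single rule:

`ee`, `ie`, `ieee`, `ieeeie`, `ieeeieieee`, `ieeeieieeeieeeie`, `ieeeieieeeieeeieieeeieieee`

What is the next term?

From term 3 onward, concatenate the last term with the second-to-last: ie·ee = ieee, ieee·ie = ieeeie, …
So term 8 is ieeeieieeeieeeieieeeieieee·ieeeieieeeieeeie.

ieeeieieeeieeeieieeeieieeeieeeieieeeieeeie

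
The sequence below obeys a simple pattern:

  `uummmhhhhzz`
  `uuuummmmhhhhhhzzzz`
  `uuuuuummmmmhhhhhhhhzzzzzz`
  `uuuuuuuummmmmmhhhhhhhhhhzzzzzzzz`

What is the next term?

Reading off run lengths: u runs 2, 4, 6, 8; m runs 3, 4, 5, 6; h runs 4, 6, 8, 10; z runs 2, 4, 6, 8 — each is linear in n (n = 1, 2, …).
At n = 5 the blocks have lengths 10, 7, 12, 10.

uuuuuuuuuummmmmmmhhhhhhhhhhhhzzzzzzzzzz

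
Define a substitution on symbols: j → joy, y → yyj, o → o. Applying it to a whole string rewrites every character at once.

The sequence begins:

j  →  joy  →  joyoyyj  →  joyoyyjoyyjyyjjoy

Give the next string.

Rewriting the 17 symbols of joyoyyjoyyjyyjjoy one by one yields joy o yyj o yyj yyj joy o yyj yyj joy yyj yyj joy joy o yyj; concatenated:

joyoyyjoyyjyyjjoyoyyjyyjjoyyyjyyjjoyjoyoyyj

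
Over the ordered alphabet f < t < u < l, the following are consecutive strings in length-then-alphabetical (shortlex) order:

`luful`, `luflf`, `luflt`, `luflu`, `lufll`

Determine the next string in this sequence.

Treat lufll as a base-4 numeral over the given alphabet and add one, carrying through any trailing l's.

lutff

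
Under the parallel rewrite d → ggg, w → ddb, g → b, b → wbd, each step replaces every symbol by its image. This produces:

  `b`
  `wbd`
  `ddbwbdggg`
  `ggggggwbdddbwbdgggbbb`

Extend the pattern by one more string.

bbbbbbddbwbdgggggggggwbdddbwbdgggbbbwbdwbdwbd

Applying the rule to each of the 21 symbols of ggggggwbdddbwbdgggbbb gives the pieces b b b b b b ddb wbd ggg ggg ggg wbd ddb wbd ggg b b b wbd wbd wbd, which concatenate to the answer.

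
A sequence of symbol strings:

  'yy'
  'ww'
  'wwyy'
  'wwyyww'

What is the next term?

wwyywwwwyy

Each term (from the third on) is the previous term followed by the one before it: term 3 = ww·yy = wwyy.
So term 5 is wwyyww·wwyy.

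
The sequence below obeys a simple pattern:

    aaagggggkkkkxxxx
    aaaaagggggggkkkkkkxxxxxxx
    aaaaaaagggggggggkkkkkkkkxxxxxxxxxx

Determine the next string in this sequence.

Term n consists of 2n-1 a's, followed by 2n+1 g's, followed by 2n k's, followed by 3n-2 x's, where the shown terms are n = 2, 3, 4.
At n = 5 the blocks have lengths 9, 11, 10, 13.

aaaaaaaaagggggggggggkkkkkkkkkkxxxxxxxxxxxxx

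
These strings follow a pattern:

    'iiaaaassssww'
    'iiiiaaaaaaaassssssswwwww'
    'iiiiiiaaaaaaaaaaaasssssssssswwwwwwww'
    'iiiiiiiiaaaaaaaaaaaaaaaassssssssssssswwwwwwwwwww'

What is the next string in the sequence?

iiiiiiiiiiaaaaaaaaaaaaaaaaaaaasssssssssssssssswwwwwwwwwwwwww

Term n consists of 2n i's, followed by 4n a's, followed by 3n+1 s's, followed by 3n-1 w's (n = 1, 2, …).
Setting n = 5 gives 10, 20, 16, 14 characters in each block.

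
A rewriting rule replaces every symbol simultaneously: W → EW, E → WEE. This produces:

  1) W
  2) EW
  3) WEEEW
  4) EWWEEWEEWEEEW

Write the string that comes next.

Rewriting the 13 symbols of EWWEEWEEWEEEW one by one yields WEE EW EW WEE WEE EW WEE WEE EW WEE WEE WEE EW; concatenated:

WEEEWEWWEEWEEEWWEEWEEEWWEEWEEWEEEW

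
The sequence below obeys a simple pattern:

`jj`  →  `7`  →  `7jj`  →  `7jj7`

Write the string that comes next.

From term 3 onward, concatenate the last term with the second-to-last: 7·jj = 7jj, 7jj·7 = 7jj7, …
Continuing: 7jj7 · 7jj gives term 5.

7jj77jj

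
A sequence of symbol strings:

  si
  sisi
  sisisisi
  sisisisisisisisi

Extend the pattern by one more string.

sisisisisisisisisisisisisisisisi

s(k+1) = s(k)·s(k) — each term doubles the last.
One more doubling of sisisisisisisisi gives the answer.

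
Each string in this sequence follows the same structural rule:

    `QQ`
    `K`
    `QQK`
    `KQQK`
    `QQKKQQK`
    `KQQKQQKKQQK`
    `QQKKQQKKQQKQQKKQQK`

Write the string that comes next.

Each term (from the third on) is the two preceding terms concatenated in order: term 3 = QQ·K = QQK.
So term 8 is KQQKQQKKQQK·QQKKQQKKQQKQQKKQQK.

KQQKQQKKQQKQQKKQQKKQQKQQKKQQK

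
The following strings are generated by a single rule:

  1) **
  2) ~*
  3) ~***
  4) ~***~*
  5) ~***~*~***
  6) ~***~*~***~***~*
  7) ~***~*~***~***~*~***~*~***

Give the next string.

~***~*~***~***~*~***~*~***~***~*~***~***~*

This is a Fibonacci-style word recurrence s(k) = s(k−1)·s(k−2): e.g. ~*·** = ~***.
So term 8 is ~***~*~***~***~*~***~*~***·~***~*~***~***~*.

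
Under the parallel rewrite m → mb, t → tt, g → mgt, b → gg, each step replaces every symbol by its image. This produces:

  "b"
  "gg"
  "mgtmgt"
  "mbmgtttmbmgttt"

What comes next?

Applying the rule to each of the 14 symbols of mbmgtttmbmgttt gives the pieces mb gg mb mgt tt tt tt mb gg mb mgt tt tt tt, which concatenate to the answer.

mbggmbmgtttttttmbggmbmgttttttt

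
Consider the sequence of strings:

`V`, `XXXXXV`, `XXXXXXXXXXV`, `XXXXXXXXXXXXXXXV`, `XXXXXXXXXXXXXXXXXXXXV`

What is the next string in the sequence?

Each term is the previous one with XXXXX prepended.
One more step from XXXXXXXXXXXXXXXXXXXXV gives the answer.

XXXXXXXXXXXXXXXXXXXXXXXXXV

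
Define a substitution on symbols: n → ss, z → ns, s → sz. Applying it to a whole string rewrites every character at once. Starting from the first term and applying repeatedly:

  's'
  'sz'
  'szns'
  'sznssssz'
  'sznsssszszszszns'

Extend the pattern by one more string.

φ(sznsssszszszszns) expands symbol-by-symbol to sz ns ss sz sz sz sz ns sz ns sz ns sz ns ss sz; joining the 16 pieces gives the next term.

sznsssszszszsznssznssznssznssssz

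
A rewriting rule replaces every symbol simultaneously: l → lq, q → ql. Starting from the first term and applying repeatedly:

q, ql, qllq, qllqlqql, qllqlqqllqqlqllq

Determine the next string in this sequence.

Rewriting the 16 symbols of qllqlqqllqqlqllq one by one yields ql lq lq ql lq ql ql lq lq ql ql lq ql lq lq ql; concatenated:

qllqlqqllqqlqllqlqqlqllqqllqlqql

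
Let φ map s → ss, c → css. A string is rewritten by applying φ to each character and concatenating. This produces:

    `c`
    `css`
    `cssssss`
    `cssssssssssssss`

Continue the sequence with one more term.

cssssssssssssssssssssssssssssss

Applying the rule to each of the 15 symbols of cssssssssssssss gives the pieces css ss ss ss ss ss ss ss ss ss ss ss ss ss ss, which concatenate to the answer.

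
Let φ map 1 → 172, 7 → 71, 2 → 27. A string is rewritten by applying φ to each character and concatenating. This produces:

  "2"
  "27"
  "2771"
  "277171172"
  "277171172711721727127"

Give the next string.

2771711727117217271277117217271271727127711722771

φ(277171172711721727127) expands symbol-by-symbol to 27 71 71 172 71 172 172 71 27 71 172 172 71 27 172 71 27 71 172 27 71; joining the 21 pieces gives the next term.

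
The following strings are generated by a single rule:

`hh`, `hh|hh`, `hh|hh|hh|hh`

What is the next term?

Each string is two copies of the previous one joined by '|'.
So the next term is two copies of hh|hh|hh|hh with '|' between the halves.

hh|hh|hh|hh|hh|hh|hh|hh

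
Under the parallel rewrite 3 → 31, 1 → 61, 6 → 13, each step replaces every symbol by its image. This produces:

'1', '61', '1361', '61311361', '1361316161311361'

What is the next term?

Rewriting the 16 symbols of 1361316161311361 one by one yields 61 31 13 61 31 61 13 61 13 61 31 61 61 31 13 61; concatenated:

61311361316113611361316161311361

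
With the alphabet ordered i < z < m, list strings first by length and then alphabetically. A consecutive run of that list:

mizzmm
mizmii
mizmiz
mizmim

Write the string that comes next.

The successor of mizmim increments the rightmost position that isn't already m and resets every position after it to i.

mizmzi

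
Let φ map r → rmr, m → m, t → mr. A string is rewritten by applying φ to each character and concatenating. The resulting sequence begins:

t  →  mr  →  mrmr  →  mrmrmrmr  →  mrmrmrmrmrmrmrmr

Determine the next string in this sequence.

Applying the rule to each of the 16 symbols of mrmrmrmrmrmrmrmr gives the pieces m rmr m rmr m rmr m rmr m rmr m rmr m rmr m rmr, which concatenate to the answer.

mrmrmrmrmrmrmrmrmrmrmrmrmrmrmrmr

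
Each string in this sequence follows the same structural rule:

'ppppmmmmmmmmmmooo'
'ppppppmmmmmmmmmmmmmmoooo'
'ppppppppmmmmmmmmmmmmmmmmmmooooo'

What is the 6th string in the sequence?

Term n consists of 2n p's, followed by 4n+2 m's, followed by n+1 o's, where the shown terms are n = 2, 3, 4.
For term 6, n = 7, so the run lengths are 14, 30, 8.

ppppppppppppppmmmmmmmmmmmmmmmmmmmmmmmmmmmmmmoooooooo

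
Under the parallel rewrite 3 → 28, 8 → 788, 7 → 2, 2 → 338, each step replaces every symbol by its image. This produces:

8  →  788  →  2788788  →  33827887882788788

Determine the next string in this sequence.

28287883382788788278878833827887882788788

Applying the rule to each of the 17 symbols of 33827887882788788 gives the pieces 28 28 788 338 2 788 788 2 788 788 338 2 788 788 2 788 788, which concatenate to the answer.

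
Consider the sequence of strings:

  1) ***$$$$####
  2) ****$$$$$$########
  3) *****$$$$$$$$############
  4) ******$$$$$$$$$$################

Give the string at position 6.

Reading off run lengths: * runs 3, 4, 5, 6; $ runs 4, 6, 8, 10; # runs 4, 8, 12, 16 — each is linear in n (n = 1, 2, …).
At n = 6 the blocks have lengths 8, 14, 24.

********$$$$$$$$$$$$$$########################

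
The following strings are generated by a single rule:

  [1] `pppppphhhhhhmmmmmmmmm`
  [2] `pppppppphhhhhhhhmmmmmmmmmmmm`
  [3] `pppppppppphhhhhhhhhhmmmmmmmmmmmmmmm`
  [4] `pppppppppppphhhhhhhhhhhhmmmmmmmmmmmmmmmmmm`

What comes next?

pppppppppppppphhhhhhhhhhhhhhmmmmmmmmmmmmmmmmmmmmm

The n-th term is 2n p's then 2n h's then 3n m's, where the shown terms are n = 3, 4, 5, 6.
Setting n = 7 gives 14, 14, 21 characters in each block.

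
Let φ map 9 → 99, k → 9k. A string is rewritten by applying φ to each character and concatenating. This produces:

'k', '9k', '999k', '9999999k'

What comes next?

Apply φ to 9999999k symbol by symbol: 9→99, 9→99, 9→99, 9→99, 9→99, 9→99, 9→99, k→9k; joined: 99 99 99 99 99 99 99 9k.

999999999999999k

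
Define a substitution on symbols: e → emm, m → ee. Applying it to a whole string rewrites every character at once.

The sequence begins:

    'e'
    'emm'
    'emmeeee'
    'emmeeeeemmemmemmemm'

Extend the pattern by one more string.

emmeeeeemmemmemmemmemmeeeeemmeeeeemmeeeeemmeeee

Applying the rule to each of the 19 symbols of emmeeeeemmemmemmemm gives the pieces emm ee ee emm emm emm emm emm ee ee emm ee ee emm ee ee emm ee ee, which concatenate to the answer.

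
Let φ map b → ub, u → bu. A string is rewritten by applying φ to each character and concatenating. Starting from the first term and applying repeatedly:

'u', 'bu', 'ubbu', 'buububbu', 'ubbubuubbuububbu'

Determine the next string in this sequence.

Replace each of the 16 characters of ubbubuubbuububbu in place — bu ub ub bu ub bu bu ub ub bu bu ub bu ub ub bu — and concatenate.

buububbuubbubuububbubuubbuububbu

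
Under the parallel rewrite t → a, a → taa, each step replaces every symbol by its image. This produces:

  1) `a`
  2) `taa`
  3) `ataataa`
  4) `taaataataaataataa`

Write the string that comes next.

Replace each of the 17 characters of taaataataaataataa in place — a taa taa taa a taa taa a taa taa taa a taa taa a taa taa — and concatenate.

ataataataaataataaataataataaataataaataataa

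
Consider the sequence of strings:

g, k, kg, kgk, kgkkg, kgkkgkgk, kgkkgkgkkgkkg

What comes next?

From term 3 onward, concatenate the last term with the second-to-last: k·g = kg, kg·k = kgk, …
The next term joins kgkkgkgkkgkkg and kgkkgkgk.

kgkkgkgkkgkkgkgkkgkgk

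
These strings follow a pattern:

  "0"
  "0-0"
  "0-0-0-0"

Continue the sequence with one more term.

s(k+1) = s(k)·-·s(k) — each term doubles the last with '-' between the halves.
One more doubling of 0-0-0-0 gives the answer.

0-0-0-0-0-0-0-0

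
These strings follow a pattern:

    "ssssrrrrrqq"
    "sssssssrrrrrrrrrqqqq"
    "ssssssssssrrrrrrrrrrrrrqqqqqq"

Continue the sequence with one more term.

sssssssssssssrrrrrrrrrrrrrrrrrqqqqqqqq

The n-th term is 3n+1 s's then 4n+1 r's then 2n q's (n = 1, 2, …).
Setting n = 4 gives 13, 17, 8 characters in each block.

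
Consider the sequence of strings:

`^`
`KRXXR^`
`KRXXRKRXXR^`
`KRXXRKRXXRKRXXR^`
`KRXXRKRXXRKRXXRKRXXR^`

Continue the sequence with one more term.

Every step adds KRXXR at the front: s(k+1) = KRXXR·s(k).
One more step from KRXXRKRXXRKRXXRKRXXR^ gives the answer.

KRXXRKRXXRKRXXRKRXXRKRXXR^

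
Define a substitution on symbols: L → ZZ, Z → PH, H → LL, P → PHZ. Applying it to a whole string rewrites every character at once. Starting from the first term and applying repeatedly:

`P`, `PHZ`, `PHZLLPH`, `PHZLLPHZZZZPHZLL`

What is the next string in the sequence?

PHZLLPHZZZZPHZLLPHPHPHPHPHZLLPHZZZZ

Applying the rule to each of the 16 symbols of PHZLLPHZZZZPHZLL gives the pieces PHZ LL PH ZZ ZZ PHZ LL PH PH PH PH PHZ LL PH ZZ ZZ, which concatenate to the answer.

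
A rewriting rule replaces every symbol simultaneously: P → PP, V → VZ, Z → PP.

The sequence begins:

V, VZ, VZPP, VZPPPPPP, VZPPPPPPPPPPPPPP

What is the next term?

Applying the rule to each of the 16 symbols of VZPPPPPPPPPPPPPP gives the pieces VZ PP PP PP PP PP PP PP PP PP PP PP PP PP PP PP, which concatenate to the answer.

VZPPPPPPPPPPPPPPPPPPPPPPPPPPPPPP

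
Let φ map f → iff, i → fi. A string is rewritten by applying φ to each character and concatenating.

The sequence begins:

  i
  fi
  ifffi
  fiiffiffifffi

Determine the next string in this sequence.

ifffifiiffifffiiffifffiiffiffifffi

Replace each of the 13 characters of fiiffiffifffi in place — iff fi fi iff iff fi iff iff fi iff iff iff fi — and concatenate.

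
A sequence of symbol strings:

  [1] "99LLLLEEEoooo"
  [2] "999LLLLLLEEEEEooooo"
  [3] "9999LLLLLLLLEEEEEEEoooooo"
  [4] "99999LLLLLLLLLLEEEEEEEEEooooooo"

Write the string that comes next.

999999LLLLLLLLLLLLEEEEEEEEEEEoooooooo

The n-th term is n 9's then 2n L's then 2n-1 E's then n+2 o's, where the shown terms are n = 2, 3, 4, 5.
Setting n = 6 gives 6, 12, 11, 8 characters in each block.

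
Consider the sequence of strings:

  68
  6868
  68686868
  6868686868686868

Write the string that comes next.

s(k+1) = s(k)·s(k) — each term doubles the last.
Doubling 6868686868686868:

68686868686868686868686868686868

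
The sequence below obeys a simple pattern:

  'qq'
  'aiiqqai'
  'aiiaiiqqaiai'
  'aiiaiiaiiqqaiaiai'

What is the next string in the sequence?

aiiaiiaiiaiiqqaiaiaiai

Each term wraps the previous one in aii on the left and ai on the right.
One more step from aiiaiiaiiqqaiaiai gives the answer.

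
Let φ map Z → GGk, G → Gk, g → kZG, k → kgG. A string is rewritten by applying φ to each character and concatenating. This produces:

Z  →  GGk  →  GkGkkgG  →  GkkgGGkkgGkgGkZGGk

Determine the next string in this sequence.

GkkgGkgGkZGGkGkkgGkgGkZGGkkgGkZGGkkgGGGkGkGkkgG

Applying the rule to each of the 18 symbols of GkkgGGkkgGkgGkZGGk gives the pieces Gk kgG kgG kZG Gk Gk kgG kgG kZG Gk kgG kZG Gk kgG GGk Gk Gk kgG, which concatenate to the answer.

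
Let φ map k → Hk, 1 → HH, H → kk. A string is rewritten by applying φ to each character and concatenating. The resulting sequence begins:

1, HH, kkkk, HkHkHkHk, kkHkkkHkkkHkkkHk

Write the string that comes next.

Applying the rule to each of the 16 symbols of kkHkkkHkkkHkkkHk gives the pieces Hk Hk kk Hk Hk Hk kk Hk Hk Hk kk Hk Hk Hk kk Hk, which concatenate to the answer.

HkHkkkHkHkHkkkHkHkHkkkHkHkHkkkHk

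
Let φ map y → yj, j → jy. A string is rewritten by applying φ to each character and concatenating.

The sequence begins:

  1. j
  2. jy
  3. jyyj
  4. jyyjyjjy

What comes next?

Apply φ to jyyjyjjy symbol by symbol: j→jy, y→yj, y→yj, j→jy, y→yj, j→jy, j→jy, y→yj; joined: jy yj yj jy yj jy jy yj.

jyyjyjjyyjjyjyyj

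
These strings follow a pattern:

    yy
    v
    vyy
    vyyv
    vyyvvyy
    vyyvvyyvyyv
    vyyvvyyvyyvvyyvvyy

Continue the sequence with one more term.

vyyvvyyvyyvvyyvvyyvyyvvyyvyyv

From term 3 onward, concatenate the last term with the second-to-last: v·yy = vyy, vyy·v = vyyv, …
Continuing: vyyvvyyvyyvvyyvvyy · vyyvvyyvyyv gives term 8.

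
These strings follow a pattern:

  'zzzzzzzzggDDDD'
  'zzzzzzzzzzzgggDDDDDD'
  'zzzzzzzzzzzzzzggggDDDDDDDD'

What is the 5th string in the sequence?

Reading off run lengths: z runs 8, 11, 14; g runs 2, 3, 4; D runs 4, 6, 8 — each is linear in n, where the shown terms are n = 2, 3, 4.
Setting n = 6 gives 20, 6, 12 characters in each block.

zzzzzzzzzzzzzzzzzzzzggggggDDDDDDDDDDDD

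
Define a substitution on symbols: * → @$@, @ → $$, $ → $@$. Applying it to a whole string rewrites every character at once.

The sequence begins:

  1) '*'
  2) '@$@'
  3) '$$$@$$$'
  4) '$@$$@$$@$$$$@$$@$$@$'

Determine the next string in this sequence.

$@$$$$@$$@$$$$@$$@$$$$@$$@$$@$$@$$$$@$$@$$$$@$$@$$$$@$

Applying the rule to each of the 20 symbols of $@$$@$$@$$$$@$$@$$@$ gives the pieces $@$ $$ $@$ $@$ $$ $@$ $@$ $$ $@$ $@$ $@$ $@$ $$ $@$ $@$ $$ $@$ $@$ $$ $@$, which concatenate to the answer.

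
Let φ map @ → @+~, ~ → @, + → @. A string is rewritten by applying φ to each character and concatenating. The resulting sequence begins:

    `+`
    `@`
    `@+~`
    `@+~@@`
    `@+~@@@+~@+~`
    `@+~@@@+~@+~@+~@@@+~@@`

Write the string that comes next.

@+~@@@+~@+~@+~@@@+~@@@+~@@@+~@+~@+~@@@+~@+~

Replace each of the 21 characters of @+~@@@+~@+~@+~@@@+~@@ in place — @+~ @ @ @+~ @+~ @+~ @ @ @+~ @ @ @+~ @ @ @+~ @+~ @+~ @ @ @+~ @+~ — and concatenate.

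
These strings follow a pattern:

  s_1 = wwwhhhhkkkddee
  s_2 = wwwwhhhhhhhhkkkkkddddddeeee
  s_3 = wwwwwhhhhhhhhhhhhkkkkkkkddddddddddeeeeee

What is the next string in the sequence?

Each string has the form w^{n+2} h^{4n} k^{2n+1} d^{4n-2} e^{2n} (n = 1, 2, …).
At n = 4 the blocks have lengths 6, 16, 9, 14, 8.

wwwwwwhhhhhhhhhhhhhhhhkkkkkkkkkddddddddddddddeeeeeeee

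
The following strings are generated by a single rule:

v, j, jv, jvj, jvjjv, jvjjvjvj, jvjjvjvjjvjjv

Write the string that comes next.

jvjjvjvjjvjjvjvjjvjvj

From term 3 onward, concatenate the last term with the second-to-last: j·v = jv, jv·j = jvj, …
The next term joins jvjjvjvjjvjjv and jvjjvjvj.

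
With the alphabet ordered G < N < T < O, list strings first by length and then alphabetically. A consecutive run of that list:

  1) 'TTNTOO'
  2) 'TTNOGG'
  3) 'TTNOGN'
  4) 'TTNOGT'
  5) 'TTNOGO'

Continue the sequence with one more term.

TTNONG

Treat TTNOGO as a base-4 numeral over the given alphabet and add one, carrying through any trailing O's.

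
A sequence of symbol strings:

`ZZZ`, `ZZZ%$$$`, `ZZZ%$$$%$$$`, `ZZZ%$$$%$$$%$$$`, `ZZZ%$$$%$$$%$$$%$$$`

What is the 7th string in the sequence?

Every step adds %$$$ to the end: s(k+1) = s(k)·%$$$.
From ZZZ%$$$%$$$%$$$%$$$, 2 further steps: ZZZ%$$$%$$$%$$$%$$$ → ZZZ%$$$%$$$%$$$%$$$%$$$ → (answer).

ZZZ%$$$%$$$%$$$%$$$%$$$%$$$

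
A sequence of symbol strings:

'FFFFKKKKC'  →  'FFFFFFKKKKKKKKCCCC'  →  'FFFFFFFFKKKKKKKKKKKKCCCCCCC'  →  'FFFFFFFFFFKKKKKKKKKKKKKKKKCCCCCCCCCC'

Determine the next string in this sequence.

FFFFFFFFFFFFKKKKKKKKKKKKKKKKKKKKCCCCCCCCCCCCC

Each string has the form F^{2n+2} K^{4n} C^{3n-2} (n = 1, 2, …).
For the next term, n = 5, so the run lengths are 12, 20, 13.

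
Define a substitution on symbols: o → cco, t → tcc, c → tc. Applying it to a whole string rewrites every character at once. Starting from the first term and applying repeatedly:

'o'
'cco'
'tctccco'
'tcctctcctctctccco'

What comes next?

tcctctctcctctcctctctcctctcctctcctctctccco

φ(tcctctcctctctccco) expands symbol-by-symbol to tcc tc tc tcc tc tcc tc tc tcc tc tcc tc tcc tc tc tc cco; joining the 17 pieces gives the next term.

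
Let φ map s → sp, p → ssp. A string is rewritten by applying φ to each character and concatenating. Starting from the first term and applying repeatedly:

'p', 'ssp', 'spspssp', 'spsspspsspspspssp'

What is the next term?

spsspspspsspspsspspspsspspsspspsspspspssp

Applying the rule to each of the 17 symbols of spsspspsspspspssp gives the pieces sp ssp sp sp ssp sp ssp sp sp ssp sp ssp sp ssp sp sp ssp, which concatenate to the answer.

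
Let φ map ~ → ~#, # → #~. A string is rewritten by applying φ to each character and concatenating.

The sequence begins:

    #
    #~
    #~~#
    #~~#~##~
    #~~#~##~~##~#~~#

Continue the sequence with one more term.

#~~#~##~~##~#~~#~##~#~~##~~#~##~

φ(#~~#~##~~##~#~~#) expands symbol-by-symbol to #~ ~# ~# #~ ~# #~ #~ ~# ~# #~ #~ ~# #~ ~# ~# #~; joining the 16 pieces gives the next term.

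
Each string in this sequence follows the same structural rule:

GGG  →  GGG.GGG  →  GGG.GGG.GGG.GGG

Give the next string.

GGG.GGG.GGG.GGG.GGG.GGG.GGG.GGG

s(k+1) = s(k)·.·s(k) — each term doubles the last with '.' between the halves.
One more doubling of GGG.GGG.GGG.GGG gives the answer.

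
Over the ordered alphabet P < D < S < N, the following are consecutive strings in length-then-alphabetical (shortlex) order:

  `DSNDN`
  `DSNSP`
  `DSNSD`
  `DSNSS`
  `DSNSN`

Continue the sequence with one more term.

The successor of DSNSN increments the rightmost position that isn't already N and resets every position after it to P.

DSNNP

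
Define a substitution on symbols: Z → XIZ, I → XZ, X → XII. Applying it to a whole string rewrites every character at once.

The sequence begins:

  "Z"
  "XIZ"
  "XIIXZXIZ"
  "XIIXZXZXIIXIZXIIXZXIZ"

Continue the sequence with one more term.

XIIXZXZXIIXIZXIIXIZXIIXZXZXIIXZXIZXIIXZXZXIIXIZXIIXZXIZ

Applying the rule to each of the 21 symbols of XIIXZXZXIIXIZXIIXZXIZ gives the pieces XII XZ XZ XII XIZ XII XIZ XII XZ XZ XII XZ XIZ XII XZ XZ XII XIZ XII XZ XIZ, which concatenate to the answer.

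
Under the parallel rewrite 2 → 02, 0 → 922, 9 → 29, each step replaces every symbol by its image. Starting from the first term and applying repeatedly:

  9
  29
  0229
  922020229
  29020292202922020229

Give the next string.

φ(29020292202922020229) expands symbol-by-symbol to 02 29 922 02 922 02 29 02 02 922 02 29 02 02 922 02 922 02 02 29; joining the 20 pieces gives the next term.

022992202922022902029220229020292202922020229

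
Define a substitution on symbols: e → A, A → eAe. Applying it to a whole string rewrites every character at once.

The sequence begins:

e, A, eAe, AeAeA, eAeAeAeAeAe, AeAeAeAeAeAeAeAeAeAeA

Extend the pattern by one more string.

eAeAeAeAeAeAeAeAeAeAeAeAeAeAeAeAeAeAeAeAeAe

Applying the rule to each of the 21 symbols of AeAeAeAeAeAeAeAeAeAeA gives the pieces eAe A eAe A eAe A eAe A eAe A eAe A eAe A eAe A eAe A eAe A eAe, which concatenate to the answer.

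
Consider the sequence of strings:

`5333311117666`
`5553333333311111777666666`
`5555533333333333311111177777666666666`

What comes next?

Each string has the form 5^{2n-1} 3^{4n} 1^{n+3} 7^{2n-1} 6^{3n} (n = 1, 2, …).
For the next term, n = 4, so the run lengths are 7, 16, 7, 7, 12.

5555555333333333333333311111117777777666666666666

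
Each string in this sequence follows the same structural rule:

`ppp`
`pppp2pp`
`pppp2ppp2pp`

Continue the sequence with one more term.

Every step adds p2pp to the end: s(k+1) = s(k)·p2pp.
Applying this once more to pppp2ppp2pp:

pppp2ppp2ppp2pp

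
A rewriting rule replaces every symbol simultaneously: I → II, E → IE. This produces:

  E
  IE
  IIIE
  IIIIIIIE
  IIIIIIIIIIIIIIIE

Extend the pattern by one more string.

IIIIIIIIIIIIIIIIIIIIIIIIIIIIIIIE

Replace each of the 16 characters of IIIIIIIIIIIIIIIE in place — II II II II II II II II II II II II II II II IE — and concatenate.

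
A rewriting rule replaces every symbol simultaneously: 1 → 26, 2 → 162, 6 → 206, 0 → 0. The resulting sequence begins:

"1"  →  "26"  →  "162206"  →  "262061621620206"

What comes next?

Replace each of the 15 characters of 262061621620206 in place — 162 206 162 0 206 26 206 162 26 206 162 0 162 0 206 — and concatenate.

1622061620206262061622620616201620206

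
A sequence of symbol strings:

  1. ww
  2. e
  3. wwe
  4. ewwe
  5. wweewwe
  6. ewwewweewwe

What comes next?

wweewweewwewweewwe

This is a Fibonacci-style word recurrence s(k) = s(k−2)·s(k−1): e.g. ww·e = wwe.
The next term joins wweewwe and ewwewweewwe.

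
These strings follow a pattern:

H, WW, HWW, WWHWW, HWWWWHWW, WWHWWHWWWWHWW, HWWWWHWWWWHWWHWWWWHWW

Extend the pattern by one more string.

From term 3 onward, concatenate the second-to-last term with the last: H·WW = HWW, WW·HWW = WWHWW, …
So term 8 is WWHWWHWWWWHWW·HWWWWHWWWWHWWHWWWWHWW.

WWHWWHWWWWHWWHWWWWHWWWWHWWHWWWWHWW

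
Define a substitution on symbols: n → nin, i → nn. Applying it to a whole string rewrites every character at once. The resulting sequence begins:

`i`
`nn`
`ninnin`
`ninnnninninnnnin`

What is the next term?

Rewriting the 16 symbols of ninnnninninnnnin one by one yields nin nn nin nin nin nin nn nin nin nn nin nin nin nin nn nin; concatenated:

ninnnninninninninnnninninnnninninninninnnnin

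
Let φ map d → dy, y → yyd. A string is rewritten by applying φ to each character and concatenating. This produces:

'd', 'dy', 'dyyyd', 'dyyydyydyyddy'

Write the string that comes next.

Replace each of the 13 characters of dyyydyydyyddy in place — dy yyd yyd yyd dy yyd yyd dy yyd yyd dy dy yyd — and concatenate.

dyyydyydyyddyyydyyddyyydyyddydyyyd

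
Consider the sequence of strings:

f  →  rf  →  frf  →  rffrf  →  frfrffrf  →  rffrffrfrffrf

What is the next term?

Each term (from the third on) is the two preceding terms concatenated in order: term 3 = f·rf = frf.
So term 7 is frfrffrf·rffrffrfrffrf.

frfrffrfrffrffrfrffrf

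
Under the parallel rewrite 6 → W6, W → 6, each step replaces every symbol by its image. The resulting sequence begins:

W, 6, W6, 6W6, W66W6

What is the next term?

Apply φ to W66W6 symbol by symbol: W→6, 6→W6, 6→W6, W→6, 6→W6; joined: 6 W6 W6 6 W6.

6W6W66W6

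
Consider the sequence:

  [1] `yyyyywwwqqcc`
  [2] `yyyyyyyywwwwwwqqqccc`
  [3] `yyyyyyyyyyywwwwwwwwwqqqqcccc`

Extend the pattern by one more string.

yyyyyyyyyyyyyywwwwwwwwwwwwqqqqqccccc

Each string has the form y^{3n+2} w^{3n} q^{n+1} c^{n+1} (n = 1, 2, …).
Setting n = 4 gives 14, 12, 5, 5 characters in each block.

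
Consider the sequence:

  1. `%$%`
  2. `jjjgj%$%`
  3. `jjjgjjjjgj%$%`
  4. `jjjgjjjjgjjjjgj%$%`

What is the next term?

The strings grow by a fixed prefix jjjgj each time.
One more step from jjjgjjjjgjjjjgj%$% gives the answer.

jjjgjjjjgjjjjgjjjjgj%$%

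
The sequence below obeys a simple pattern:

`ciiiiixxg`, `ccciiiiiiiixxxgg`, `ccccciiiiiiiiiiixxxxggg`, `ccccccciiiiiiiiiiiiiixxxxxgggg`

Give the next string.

ccccccccciiiiiiiiiiiiiiiiixxxxxxggggg

Term n consists of 2n-1 c's, followed by 3n+2 i's, followed by n+1 x's, followed by n g's (n = 1, 2, …).
Setting n = 5 gives 9, 17, 6, 5 characters in each block.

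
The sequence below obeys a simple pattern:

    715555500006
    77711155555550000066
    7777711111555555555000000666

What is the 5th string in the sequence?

Term n consists of 2n-1 7's, followed by 2n-1 1's, followed by 2n+3 5's, followed by n+3 0's, followed by n 6's (n = 1, 2, …).
At n = 5 the blocks have lengths 9, 9, 13, 8, 5.

77777777711111111155555555555550000000066666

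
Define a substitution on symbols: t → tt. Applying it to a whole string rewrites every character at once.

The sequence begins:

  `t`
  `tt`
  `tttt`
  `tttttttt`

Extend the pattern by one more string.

Apply φ to tttttttt symbol by symbol: t→tt, t→tt, t→tt, t→tt, t→tt, t→tt, t→tt, t→tt; joined: tt tt tt tt tt tt tt tt.

tttttttttttttttt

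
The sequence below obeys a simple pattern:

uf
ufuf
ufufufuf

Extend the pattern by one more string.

Every step duplicates the string.
So the next term is two copies of ufufufuf.

ufufufufufufufuf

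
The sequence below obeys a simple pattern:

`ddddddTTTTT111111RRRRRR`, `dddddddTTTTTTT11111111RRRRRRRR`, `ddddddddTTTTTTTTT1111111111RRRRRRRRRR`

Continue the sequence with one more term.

dddddddddTTTTTTTTTTT111111111111RRRRRRRRRRRR

Term n consists of n+3 d's, followed by 2n-1 T's, followed by 2n 1's, followed by 2n R's, where the shown terms are n = 3, 4, 5.
At n = 6 the blocks have lengths 9, 11, 12, 12.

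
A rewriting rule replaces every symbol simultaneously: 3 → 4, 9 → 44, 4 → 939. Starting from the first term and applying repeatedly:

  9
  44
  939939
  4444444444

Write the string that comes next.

Rewriting each symbol of 4444444444: 4→939, 4→939, 4→939, 4→939, 4→939, 4→939, 4→939, 4→939, 4→939, 4→939, which concatenates to 939 939 939 939 939 939 939 939 939 939.

939939939939939939939939939939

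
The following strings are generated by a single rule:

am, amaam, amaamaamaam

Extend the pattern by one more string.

s(k+1) = s(k)·a·s(k) — each term doubles the last with 'a' between the halves.
Doubling amaamaamaam with 'a' between the halves:

amaamaamaamaamaamaamaam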